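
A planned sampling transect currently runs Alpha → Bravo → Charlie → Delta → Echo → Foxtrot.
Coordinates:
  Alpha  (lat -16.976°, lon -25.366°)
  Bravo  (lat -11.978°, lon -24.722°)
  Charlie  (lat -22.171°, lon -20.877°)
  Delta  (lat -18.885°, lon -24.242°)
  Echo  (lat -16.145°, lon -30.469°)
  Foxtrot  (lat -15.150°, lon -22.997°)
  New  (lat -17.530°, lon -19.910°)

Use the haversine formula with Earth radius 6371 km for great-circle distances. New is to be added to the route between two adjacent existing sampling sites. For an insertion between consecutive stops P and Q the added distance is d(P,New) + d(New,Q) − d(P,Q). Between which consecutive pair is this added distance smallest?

between Bravo and Charlie

Added distance for inserting New between each consecutive pair:
Alpha–Bravo: 827.9 km
Bravo–Charlie: 126.6 km
Charlie–Delta: 501.4 km
Delta–Echo: 888.7 km
Echo–Foxtrot: 749.0 km
Smallest added distance is 126.6 km, inserting between Bravo and Charlie.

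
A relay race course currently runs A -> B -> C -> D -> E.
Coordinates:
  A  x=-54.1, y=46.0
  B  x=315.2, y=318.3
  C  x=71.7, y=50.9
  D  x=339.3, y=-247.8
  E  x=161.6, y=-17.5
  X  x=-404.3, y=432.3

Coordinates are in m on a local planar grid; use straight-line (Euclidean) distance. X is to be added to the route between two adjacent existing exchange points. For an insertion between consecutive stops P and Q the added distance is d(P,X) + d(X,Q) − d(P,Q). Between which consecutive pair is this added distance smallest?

between A and B

Added distance for inserting X between each consecutive pair:
A–B: 791.0 m
B–C: 976.8 m
C–D: 1216.6 m
D–E: 1439.7 m
Smallest added distance is 791.0 m, inserting between A and B.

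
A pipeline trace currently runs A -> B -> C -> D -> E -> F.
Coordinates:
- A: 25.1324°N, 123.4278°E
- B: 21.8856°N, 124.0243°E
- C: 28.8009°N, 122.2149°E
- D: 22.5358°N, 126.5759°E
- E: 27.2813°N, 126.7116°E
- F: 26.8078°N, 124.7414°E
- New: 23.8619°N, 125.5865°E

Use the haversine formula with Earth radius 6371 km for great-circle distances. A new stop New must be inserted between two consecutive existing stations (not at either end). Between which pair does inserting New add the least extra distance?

between C and D

Added distance for inserting New between each consecutive pair:
A–B: 165.9 km
B–C: 125.5 km
C–D: 0.3 km
D–E: 47.5 km
E–F: 532.9 km
Smallest added distance is 0.3 km, inserting between C and D.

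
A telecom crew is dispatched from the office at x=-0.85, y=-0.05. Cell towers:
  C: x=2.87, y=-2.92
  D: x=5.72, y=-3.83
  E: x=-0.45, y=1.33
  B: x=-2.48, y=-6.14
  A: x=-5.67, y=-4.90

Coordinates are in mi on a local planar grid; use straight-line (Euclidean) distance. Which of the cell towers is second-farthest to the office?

Distance to each, sorted:
D: 7.6 mi
A: 6.8 mi
B: 6.3 mi
C: 4.7 mi
E: 1.4 mi
The second-farthest is A at 6.8 mi.

A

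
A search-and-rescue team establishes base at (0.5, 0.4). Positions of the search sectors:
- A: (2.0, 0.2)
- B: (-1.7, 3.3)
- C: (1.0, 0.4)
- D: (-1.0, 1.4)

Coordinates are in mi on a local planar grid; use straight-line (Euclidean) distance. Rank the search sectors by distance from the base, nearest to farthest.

Computing each straight-line distance from (0.5, 0.4):
C (1.0, 0.4): 0.5 mi
A (2.0, 0.2): 1.5 mi
D (-1.0, 1.4): 1.8 mi
B (-1.7, 3.3): 3.6 mi

C, A, D, B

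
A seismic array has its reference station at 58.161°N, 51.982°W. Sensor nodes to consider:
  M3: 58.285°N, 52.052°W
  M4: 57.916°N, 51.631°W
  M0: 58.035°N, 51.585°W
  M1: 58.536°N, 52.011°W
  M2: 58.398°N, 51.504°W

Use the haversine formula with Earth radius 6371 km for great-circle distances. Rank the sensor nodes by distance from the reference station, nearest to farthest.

Computing each great-circle distance from 58.161°N, 51.982°W:
M3 58.285°N, 52.052°W: 14.4 km
M0 58.035°N, 51.585°W: 27.2 km
M4 57.916°N, 51.631°W: 34.2 km
M2 58.398°N, 51.504°W: 38.4 km
M1 58.536°N, 52.011°W: 41.7 km

M3, M0, M4, M2, M1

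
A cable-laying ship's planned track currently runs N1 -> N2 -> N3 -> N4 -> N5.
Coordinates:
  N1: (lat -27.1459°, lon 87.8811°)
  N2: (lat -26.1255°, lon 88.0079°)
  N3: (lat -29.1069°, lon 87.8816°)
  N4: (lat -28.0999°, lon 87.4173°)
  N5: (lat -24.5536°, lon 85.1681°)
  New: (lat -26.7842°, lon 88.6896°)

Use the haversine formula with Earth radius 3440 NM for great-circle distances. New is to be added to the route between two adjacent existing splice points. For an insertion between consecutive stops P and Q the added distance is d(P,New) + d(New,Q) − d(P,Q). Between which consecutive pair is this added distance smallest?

between N2 and N3

Added distance for inserting New between each consecutive pair:
N1–N2: 40.7 NM
N2–N3: 20.7 NM
N3–N4: 184.8 NM
N4–N5: 92.1 NM
Smallest added distance is 20.7 NM, inserting between N2 and N3.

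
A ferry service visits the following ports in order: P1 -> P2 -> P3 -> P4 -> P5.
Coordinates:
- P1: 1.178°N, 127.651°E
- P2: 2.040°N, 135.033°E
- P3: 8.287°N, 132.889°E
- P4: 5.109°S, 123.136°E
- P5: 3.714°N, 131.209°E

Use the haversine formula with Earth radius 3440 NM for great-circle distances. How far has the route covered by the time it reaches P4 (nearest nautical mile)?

1836 NM

Leg distances:
P1→P2: 446.0 NM  (cumulative 446.0 NM)
P2→P3: 396.3 NM  (cumulative 842.4 NM)
P3→P4: 993.9 NM  (cumulative 1836.3 NM)
Cumulative distance at P4 ≈ 1836 NM.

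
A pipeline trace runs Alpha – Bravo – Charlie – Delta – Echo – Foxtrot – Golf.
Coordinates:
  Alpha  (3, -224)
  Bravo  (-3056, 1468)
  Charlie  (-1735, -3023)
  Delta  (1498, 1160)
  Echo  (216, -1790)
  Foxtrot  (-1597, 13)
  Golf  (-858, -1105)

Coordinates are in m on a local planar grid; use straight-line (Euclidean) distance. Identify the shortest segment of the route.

Leg distances:
Alpha→Bravo: 3495.8 m
Bravo→Charlie: 4681.3 m
Charlie→Delta: 5286.8 m
Delta→Echo: 3216.5 m
Echo→Foxtrot: 2556.9 m
Foxtrot→Golf: 1340.2 m
The shortest leg is Foxtrot–Golf at 1340.2 m.

Foxtrot–Golf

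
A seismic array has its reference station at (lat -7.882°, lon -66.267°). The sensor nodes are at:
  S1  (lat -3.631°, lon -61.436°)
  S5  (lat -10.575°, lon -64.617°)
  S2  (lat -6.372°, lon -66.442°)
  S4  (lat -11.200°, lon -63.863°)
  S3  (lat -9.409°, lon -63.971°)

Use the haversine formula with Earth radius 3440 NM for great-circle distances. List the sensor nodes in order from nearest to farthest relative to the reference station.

Distance from the reference station at (lat -7.882°, lon -66.267°) to each:
S2 (lat -6.372°, lon -66.442°): 91.3 NM
S3 (lat -9.409°, lon -63.971°): 164.2 NM
S5 (lat -10.575°, lon -64.617°): 188.9 NM
S4 (lat -11.200°, lon -63.863°): 244.8 NM
S1 (lat -3.631°, lon -61.436°): 385.2 NM

S2, S3, S5, S4, S1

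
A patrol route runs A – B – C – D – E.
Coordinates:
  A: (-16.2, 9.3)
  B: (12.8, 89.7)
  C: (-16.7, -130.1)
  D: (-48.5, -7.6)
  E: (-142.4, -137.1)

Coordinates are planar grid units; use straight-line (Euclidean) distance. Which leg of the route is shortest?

A–B

Leg distances:
A→B: 85.5
B→C: 221.8
C→D: 126.6
D→E: 160.0
The shortest leg is A–B at 85.5.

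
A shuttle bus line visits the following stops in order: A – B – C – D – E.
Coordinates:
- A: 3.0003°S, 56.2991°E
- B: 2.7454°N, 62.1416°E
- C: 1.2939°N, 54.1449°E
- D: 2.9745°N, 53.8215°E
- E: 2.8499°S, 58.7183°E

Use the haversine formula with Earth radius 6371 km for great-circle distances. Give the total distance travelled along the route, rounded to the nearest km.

2850 km

Leg distances:
A→B: 911.0 km  (cumulative 911.0 km)
B→C: 903.2 km  (cumulative 1814.1 km)
C→D: 190.3 km  (cumulative 2004.4 km)
D→E: 846.0 km  (cumulative 2850.4 km)
Total route length ≈ 2850 km.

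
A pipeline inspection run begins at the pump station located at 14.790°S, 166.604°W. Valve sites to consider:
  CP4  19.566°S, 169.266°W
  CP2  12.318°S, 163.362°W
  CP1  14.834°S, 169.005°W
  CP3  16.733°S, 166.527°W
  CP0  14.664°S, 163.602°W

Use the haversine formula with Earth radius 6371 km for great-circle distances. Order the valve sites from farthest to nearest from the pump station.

Computing each great-circle distance from 14.790°S, 166.604°W:
CP4 19.566°S, 169.266°W: 601.6 km
CP2 12.318°S, 163.362°W: 445.4 km
CP0 14.664°S, 163.602°W: 323.1 km
CP1 14.834°S, 169.005°W: 258.2 km
CP3 16.733°S, 166.527°W: 216.2 km

CP4, CP2, CP0, CP1, CP3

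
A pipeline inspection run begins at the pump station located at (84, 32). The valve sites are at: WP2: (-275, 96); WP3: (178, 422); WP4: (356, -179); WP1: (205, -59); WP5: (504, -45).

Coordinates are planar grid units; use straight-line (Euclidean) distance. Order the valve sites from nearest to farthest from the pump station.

WP1, WP4, WP2, WP3, WP5

Distances from the pump station:
WP1 (205, -59): 151.4
WP4 (356, -179): 344.2
WP2 (-275, 96): 364.7
WP3 (178, 422): 401.2
WP5 (504, -45): 427.0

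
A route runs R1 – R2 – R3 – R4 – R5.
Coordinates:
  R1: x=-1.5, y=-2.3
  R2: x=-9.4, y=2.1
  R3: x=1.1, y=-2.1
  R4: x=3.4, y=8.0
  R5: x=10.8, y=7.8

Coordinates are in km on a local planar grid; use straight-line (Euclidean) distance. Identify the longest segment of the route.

R2–R3

Leg distances:
R1→R2: 9.0 km
R2→R3: 11.3 km
R3→R4: 10.4 km
R4→R5: 7.4 km
The longest leg is R2–R3 at 11.3 km.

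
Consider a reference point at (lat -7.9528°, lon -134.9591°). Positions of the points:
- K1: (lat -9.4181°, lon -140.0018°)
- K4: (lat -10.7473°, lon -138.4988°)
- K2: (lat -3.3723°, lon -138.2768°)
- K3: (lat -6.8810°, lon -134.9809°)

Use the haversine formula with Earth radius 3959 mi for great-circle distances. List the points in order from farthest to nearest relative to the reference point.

K2, K1, K4, K3

Distances from the reference point:
K2 (lat -3.3723°, lon -138.2768°): 390.1 mi
K1 (lat -9.4181°, lon -140.0018°): 359.0 mi
K4 (lat -10.7473°, lon -138.4988°): 309.1 mi
K3 (lat -6.8810°, lon -134.9809°): 74.1 mi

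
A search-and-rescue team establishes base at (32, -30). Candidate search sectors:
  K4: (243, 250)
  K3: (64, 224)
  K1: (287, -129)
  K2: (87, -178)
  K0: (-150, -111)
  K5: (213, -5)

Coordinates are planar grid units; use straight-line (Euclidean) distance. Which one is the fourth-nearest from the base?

Distance to each, sorted:
K2: 157.9
K5: 182.7
K0: 199.2
K3: 256.0
K1: 273.5
K4: 350.6
The fourth-nearest is K3 at 256.0.

K3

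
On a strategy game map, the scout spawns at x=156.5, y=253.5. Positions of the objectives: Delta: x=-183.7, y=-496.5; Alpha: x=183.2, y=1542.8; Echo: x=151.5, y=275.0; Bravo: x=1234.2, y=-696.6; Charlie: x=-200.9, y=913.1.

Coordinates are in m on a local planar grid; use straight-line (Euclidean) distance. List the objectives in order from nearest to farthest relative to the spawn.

Distance from the spawn at x=156.5, y=253.5 to each:
Echo x=151.5, y=275.0: 22.1 m
Charlie x=-200.9, y=913.1: 750.2 m
Delta x=-183.7, y=-496.5: 823.6 m
Alpha x=183.2, y=1542.8: 1289.6 m
Bravo x=1234.2, y=-696.6: 1436.7 m

Echo, Charlie, Delta, Alpha, Bravo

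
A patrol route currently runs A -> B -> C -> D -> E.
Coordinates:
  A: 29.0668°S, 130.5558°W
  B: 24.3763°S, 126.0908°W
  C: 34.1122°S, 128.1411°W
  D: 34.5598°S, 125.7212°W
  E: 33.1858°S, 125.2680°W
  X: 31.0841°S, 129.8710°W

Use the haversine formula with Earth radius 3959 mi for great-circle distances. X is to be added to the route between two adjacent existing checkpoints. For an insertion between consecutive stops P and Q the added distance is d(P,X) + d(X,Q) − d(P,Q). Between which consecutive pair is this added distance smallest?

between B and C

Added distance for inserting X between each consecutive pair:
A–B: 237.8 mi
B–C: 66.1 mi
C–D: 430.8 mi
D–E: 547.6 mi
Smallest added distance is 66.1 mi, inserting between B and C.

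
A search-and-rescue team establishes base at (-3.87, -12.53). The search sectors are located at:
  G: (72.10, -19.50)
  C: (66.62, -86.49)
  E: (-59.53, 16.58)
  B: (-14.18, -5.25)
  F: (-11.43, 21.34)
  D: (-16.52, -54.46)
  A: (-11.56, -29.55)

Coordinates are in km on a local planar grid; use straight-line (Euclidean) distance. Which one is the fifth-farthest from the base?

Distance to each, sorted:
C: 102.2 km
G: 76.3 km
E: 62.8 km
D: 43.8 km
F: 34.7 km
A: 18.7 km
B: 12.6 km
The fifth-farthest is F at 34.7 km.

F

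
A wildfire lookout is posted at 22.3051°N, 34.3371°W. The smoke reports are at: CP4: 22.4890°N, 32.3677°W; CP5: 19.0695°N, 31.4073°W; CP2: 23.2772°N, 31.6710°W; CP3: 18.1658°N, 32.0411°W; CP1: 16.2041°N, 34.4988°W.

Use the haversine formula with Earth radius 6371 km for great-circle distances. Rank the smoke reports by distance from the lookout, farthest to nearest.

CP1, CP3, CP5, CP2, CP4

Distance from the lookout at 22.3051°N, 34.3371°W to each:
CP1 16.2041°N, 34.4988°W: 678.6 km
CP3 18.1658°N, 32.0411°W: 518.8 km
CP5 19.0695°N, 31.4073°W: 471.5 km
CP2 23.2772°N, 31.6710°W: 293.9 km
CP4 22.4890°N, 32.3677°W: 203.5 km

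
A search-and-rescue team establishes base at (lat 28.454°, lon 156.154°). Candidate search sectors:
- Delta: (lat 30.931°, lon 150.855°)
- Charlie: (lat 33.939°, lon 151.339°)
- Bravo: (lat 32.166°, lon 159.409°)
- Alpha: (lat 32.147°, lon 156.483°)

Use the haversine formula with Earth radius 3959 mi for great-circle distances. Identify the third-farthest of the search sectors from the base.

Bravo

Distances from the base ((lat 28.454°, lon 156.154°)):
Charlie: 473.8 mi
Delta: 361.1 mi
Bravo: 321.7 mi
Alpha: 255.9 mi
The third-farthest is Bravo at 321.7 mi.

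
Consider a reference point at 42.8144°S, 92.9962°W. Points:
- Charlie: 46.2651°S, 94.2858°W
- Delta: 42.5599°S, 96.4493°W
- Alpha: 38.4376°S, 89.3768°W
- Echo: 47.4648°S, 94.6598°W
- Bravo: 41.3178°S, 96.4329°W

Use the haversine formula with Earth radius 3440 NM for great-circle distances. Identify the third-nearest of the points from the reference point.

Distances from the reference point (42.8144°S, 92.9962°W):
Delta: 153.1 NM
Bravo: 177.6 NM
Charlie: 214.4 NM
Echo: 287.9 NM
Alpha: 310.2 NM
The third-nearest is Charlie at 214.4 NM.

Charlie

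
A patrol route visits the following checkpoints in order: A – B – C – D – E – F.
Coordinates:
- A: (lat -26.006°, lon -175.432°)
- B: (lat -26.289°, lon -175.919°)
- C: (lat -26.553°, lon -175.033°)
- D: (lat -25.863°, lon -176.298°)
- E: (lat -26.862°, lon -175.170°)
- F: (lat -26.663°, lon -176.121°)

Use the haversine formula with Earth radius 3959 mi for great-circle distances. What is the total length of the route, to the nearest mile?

344 mi

Leg distances:
A→B: 36.0 mi  (cumulative 36.0 mi)
B→C: 57.8 mi  (cumulative 93.8 mi)
C→D: 91.8 mi  (cumulative 185.5 mi)
D→E: 98.2 mi  (cumulative 283.7 mi)
E→F: 60.3 mi  (cumulative 344.0 mi)
Total route length ≈ 344 mi.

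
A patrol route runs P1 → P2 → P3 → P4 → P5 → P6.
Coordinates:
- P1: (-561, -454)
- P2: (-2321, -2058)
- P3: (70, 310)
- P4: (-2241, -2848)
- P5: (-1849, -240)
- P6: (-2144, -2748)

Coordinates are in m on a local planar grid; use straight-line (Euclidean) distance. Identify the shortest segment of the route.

P1–P2

Leg distances:
P1→P2: 2381.3 m
P2→P3: 3365.2 m
P3→P4: 3913.3 m
P4→P5: 2637.3 m
P5→P6: 2525.3 m
The shortest leg is P1–P2 at 2381.3 m.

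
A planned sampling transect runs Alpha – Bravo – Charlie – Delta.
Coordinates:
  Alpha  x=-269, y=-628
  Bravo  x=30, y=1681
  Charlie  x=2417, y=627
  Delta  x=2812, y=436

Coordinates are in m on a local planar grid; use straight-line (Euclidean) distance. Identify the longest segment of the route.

Leg distances:
Alpha→Bravo: 2328.3 m
Bravo→Charlie: 2609.3 m
Charlie→Delta: 438.8 m
The longest leg is Bravo–Charlie at 2609.3 m.

Bravo–Charlie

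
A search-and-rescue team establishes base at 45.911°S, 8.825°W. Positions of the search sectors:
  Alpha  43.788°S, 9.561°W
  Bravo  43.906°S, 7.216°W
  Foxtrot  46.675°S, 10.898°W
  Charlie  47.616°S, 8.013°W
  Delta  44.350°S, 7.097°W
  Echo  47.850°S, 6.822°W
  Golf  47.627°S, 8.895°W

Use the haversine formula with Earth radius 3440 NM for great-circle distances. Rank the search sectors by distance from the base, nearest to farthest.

Foxtrot, Golf, Charlie, Delta, Alpha, Bravo, Echo

Computing each great-circle distance from 45.911°S, 8.825°W:
Foxtrot 46.675°S, 10.898°W: 97.5 NM
Golf 47.627°S, 8.895°W: 103.1 NM
Charlie 47.616°S, 8.013°W: 107.7 NM
Delta 44.350°S, 7.097°W: 118.9 NM
Alpha 43.788°S, 9.561°W: 131.3 NM
Bravo 43.906°S, 7.216°W: 138.5 NM
Echo 47.850°S, 6.822°W: 142.5 NM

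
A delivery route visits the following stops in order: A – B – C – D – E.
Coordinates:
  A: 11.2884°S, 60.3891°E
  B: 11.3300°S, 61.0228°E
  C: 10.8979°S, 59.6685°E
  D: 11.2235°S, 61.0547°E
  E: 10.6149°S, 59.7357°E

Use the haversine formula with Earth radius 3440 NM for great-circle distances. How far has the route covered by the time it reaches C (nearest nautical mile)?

121 NM

Leg distances:
A→B: 37.4 NM  (cumulative 37.4 NM)
B→C: 83.9 NM  (cumulative 121.3 NM)
Cumulative distance at C ≈ 121 NM.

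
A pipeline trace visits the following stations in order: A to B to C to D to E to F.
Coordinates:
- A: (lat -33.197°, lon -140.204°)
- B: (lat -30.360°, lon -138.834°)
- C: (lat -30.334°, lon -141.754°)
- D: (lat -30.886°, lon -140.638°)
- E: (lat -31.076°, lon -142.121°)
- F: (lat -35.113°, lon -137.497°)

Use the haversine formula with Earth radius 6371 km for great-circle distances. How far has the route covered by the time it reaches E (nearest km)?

Leg distances:
A→B: 341.0 km  (cumulative 341.0 km)
B→C: 280.2 km  (cumulative 621.2 km)
C→D: 123.2 km  (cumulative 744.4 km)
D→E: 142.9 km  (cumulative 887.3 km)
Cumulative distance at E ≈ 887 km.

887 km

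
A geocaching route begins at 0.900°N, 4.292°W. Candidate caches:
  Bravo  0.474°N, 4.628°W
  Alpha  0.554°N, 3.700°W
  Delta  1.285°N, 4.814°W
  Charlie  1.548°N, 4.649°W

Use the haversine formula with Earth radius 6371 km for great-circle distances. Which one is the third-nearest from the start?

Distances from the start (0.900°N, 4.292°W):
Bravo: 60.3 km
Delta: 72.1 km
Alpha: 76.2 km
Charlie: 82.3 km
The third-nearest is Alpha at 76.2 km.

Alpha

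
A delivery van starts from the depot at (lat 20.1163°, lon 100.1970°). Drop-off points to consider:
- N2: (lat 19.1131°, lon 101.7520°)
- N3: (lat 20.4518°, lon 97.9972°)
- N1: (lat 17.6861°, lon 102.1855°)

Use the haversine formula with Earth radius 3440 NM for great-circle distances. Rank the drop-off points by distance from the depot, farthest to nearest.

N1, N3, N2

Computing each great-circle distance from (lat 20.1163°, lon 100.1970°):
N1 (lat 17.6861°, lon 102.1855°): 184.5 NM
N3 (lat 20.4518°, lon 97.9972°): 125.5 NM
N2 (lat 19.1131°, lon 101.7520°): 106.6 NM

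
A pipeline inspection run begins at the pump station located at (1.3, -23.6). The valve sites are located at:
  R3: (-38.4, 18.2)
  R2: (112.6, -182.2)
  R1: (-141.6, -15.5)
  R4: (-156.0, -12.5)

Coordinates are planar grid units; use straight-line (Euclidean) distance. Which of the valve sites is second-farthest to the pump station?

Distances from the pump station ((1.3, -23.6)):
R2: 193.8
R4: 157.7
R1: 143.1
R3: 57.6
The second-farthest is R4 at 157.7.

R4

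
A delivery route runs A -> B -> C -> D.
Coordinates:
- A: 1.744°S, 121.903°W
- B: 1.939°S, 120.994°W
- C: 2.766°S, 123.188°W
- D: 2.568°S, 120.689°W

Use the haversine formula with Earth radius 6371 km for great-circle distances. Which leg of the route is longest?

C–D

Leg distances:
A→B: 103.3 km
B→C: 260.5 km
C→D: 278.4 km
The longest leg is C–D at 278.4 km.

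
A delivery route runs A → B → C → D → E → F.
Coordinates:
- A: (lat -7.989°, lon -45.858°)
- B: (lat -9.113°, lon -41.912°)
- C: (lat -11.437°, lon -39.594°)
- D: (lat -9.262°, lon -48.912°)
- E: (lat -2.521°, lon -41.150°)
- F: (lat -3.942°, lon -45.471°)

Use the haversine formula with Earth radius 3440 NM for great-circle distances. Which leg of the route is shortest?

B–C

Leg distances:
A→B: 243.8 NM
B→C: 195.5 NM
C→D: 565.6 NM
D→E: 615.2 NM
E→F: 272.7 NM
The shortest leg is B–C at 195.5 NM.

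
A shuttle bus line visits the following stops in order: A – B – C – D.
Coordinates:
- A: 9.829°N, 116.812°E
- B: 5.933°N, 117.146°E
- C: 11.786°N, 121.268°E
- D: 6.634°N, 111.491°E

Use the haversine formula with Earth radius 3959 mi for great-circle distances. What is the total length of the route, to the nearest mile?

Leg distances:
A→B: 270.2 mi  (cumulative 270.2 mi)
B→C: 492.6 mi  (cumulative 762.8 mi)
C→D: 755.7 mi  (cumulative 1518.5 mi)
Total route length ≈ 1519 mi.

1519 mi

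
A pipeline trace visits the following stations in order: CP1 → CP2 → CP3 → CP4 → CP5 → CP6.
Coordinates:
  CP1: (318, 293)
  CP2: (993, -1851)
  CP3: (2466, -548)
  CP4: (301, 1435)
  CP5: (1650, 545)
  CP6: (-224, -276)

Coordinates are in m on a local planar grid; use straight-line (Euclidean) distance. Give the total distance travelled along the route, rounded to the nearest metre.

Leg distances:
CP1→CP2: 2247.7 m  (cumulative 2247.7 m)
CP2→CP3: 1966.6 m  (cumulative 4214.4 m)
CP3→CP4: 2935.9 m  (cumulative 7150.3 m)
CP4→CP5: 1616.1 m  (cumulative 8766.4 m)
CP5→CP6: 2046.0 m  (cumulative 10812.3 m)
Total route length ≈ 10812 m.

10812 m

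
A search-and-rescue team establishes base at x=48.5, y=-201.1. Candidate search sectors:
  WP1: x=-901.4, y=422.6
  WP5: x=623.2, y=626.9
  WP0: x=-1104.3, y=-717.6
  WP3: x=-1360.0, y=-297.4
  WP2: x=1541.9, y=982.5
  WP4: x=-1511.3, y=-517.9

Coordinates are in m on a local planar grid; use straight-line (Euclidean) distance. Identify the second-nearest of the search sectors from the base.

Distance to each, sorted:
WP5: 1007.9 m
WP1: 1136.4 m
WP0: 1263.2 m
WP3: 1411.8 m
WP4: 1591.6 m
WP2: 1905.6 m
The second-nearest is WP1 at 1136.4 m.

WP1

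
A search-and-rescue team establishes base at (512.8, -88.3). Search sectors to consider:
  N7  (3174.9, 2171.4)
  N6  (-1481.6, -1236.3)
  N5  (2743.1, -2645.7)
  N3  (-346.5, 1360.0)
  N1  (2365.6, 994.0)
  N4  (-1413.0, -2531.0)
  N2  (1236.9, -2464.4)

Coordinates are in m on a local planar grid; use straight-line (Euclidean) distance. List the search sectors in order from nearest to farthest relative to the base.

Distance from the base at (512.8, -88.3) to each:
N3 (-346.5, 1360.0): 1684.0 m
N1 (2365.6, 994.0): 2145.7 m
N6 (-1481.6, -1236.3): 2301.2 m
N2 (1236.9, -2464.4): 2484.0 m
N4 (-1413.0, -2531.0): 3110.5 m
N5 (2743.1, -2645.7): 3393.3 m
N7 (3174.9, 2171.4): 3491.9 m

N3, N1, N6, N2, N4, N5, N7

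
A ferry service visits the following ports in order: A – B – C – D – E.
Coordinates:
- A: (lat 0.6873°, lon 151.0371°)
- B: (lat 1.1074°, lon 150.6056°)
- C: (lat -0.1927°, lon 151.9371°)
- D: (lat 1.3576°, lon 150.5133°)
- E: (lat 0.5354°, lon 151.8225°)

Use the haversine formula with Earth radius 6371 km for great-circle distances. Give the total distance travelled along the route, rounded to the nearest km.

680 km

Leg distances:
A→B: 67.0 km  (cumulative 67.0 km)
B→C: 206.9 km  (cumulative 273.9 km)
C→D: 234.0 km  (cumulative 507.9 km)
D→E: 171.9 km  (cumulative 679.8 km)
Total route length ≈ 680 km.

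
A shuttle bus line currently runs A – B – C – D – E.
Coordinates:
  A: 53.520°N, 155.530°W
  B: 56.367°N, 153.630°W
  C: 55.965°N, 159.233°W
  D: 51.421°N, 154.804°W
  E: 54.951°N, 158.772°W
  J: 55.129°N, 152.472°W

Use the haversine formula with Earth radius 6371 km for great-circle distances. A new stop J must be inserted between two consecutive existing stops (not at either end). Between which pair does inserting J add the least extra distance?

between A and B

Added distance for inserting J between each consecutive pair:
A–B: 83.6 km
B–C: 241.1 km
C–D: 292.5 km
D–E: 369.1 km
Smallest added distance is 83.6 km, inserting between A and B.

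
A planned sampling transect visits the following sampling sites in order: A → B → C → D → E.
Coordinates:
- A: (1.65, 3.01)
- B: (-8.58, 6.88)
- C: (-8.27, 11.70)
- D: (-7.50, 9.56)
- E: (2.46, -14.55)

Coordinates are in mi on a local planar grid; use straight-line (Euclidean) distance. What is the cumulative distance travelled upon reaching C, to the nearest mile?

16 mi

Leg distances:
A→B: 10.9 mi  (cumulative 10.9 mi)
B→C: 4.8 mi  (cumulative 15.8 mi)
Cumulative distance at C ≈ 16 mi.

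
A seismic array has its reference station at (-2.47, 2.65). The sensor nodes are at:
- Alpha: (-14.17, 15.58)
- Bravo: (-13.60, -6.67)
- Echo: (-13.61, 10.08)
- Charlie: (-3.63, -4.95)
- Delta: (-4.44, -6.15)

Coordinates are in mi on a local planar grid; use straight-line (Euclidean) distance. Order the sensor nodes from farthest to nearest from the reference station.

Distances from the reference station:
Alpha (-14.17, 15.58): 17.4 mi
Bravo (-13.60, -6.67): 14.5 mi
Echo (-13.61, 10.08): 13.4 mi
Delta (-4.44, -6.15): 9.0 mi
Charlie (-3.63, -4.95): 7.7 mi

Alpha, Bravo, Echo, Delta, Charlie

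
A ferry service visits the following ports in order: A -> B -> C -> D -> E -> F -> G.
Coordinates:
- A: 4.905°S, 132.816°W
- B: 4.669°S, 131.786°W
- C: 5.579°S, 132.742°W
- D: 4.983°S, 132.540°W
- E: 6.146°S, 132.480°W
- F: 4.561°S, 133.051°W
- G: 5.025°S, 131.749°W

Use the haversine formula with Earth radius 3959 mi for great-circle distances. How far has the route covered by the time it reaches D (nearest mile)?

207 mi

Leg distances:
A→B: 72.8 mi  (cumulative 72.8 mi)
B→C: 91.0 mi  (cumulative 163.8 mi)
C→D: 43.5 mi  (cumulative 207.2 mi)
Cumulative distance at D ≈ 207 mi.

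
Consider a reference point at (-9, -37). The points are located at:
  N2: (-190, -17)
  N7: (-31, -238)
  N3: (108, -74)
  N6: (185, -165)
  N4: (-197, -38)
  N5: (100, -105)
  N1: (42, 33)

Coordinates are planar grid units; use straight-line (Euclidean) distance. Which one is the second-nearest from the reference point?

Distance to each, sorted:
N1: 86.6
N3: 122.7
N5: 128.5
N2: 182.1
N4: 188.0
N7: 202.2
N6: 232.4
The second-nearest is N3 at 122.7.

N3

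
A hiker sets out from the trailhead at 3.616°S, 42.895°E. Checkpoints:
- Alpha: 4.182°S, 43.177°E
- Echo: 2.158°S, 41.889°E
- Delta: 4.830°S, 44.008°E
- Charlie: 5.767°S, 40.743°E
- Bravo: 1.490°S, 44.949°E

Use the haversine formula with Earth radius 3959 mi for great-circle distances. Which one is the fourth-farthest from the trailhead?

Distances from the trailhead (3.616°S, 42.895°E):
Charlie: 209.9 mi
Bravo: 204.2 mi
Echo: 122.3 mi
Delta: 113.7 mi
Alpha: 43.7 mi
The fourth-farthest is Delta at 113.7 mi.

Delta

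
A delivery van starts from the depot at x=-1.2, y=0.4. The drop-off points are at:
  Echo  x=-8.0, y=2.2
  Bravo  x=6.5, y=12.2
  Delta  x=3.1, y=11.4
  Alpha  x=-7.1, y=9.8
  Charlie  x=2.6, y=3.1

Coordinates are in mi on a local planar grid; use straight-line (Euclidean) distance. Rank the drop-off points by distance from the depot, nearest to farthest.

Charlie, Echo, Alpha, Delta, Bravo

Computing each straight-line distance from x=-1.2, y=0.4:
Charlie x=2.6, y=3.1: 4.7 mi
Echo x=-8.0, y=2.2: 7.0 mi
Alpha x=-7.1, y=9.8: 11.1 mi
Delta x=3.1, y=11.4: 11.8 mi
Bravo x=6.5, y=12.2: 14.1 mi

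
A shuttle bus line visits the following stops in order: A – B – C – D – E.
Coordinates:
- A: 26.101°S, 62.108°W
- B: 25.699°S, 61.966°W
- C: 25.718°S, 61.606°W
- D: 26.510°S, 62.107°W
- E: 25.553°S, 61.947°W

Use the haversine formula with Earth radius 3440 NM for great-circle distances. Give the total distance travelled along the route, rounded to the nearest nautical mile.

Leg distances:
A→B: 25.3 NM  (cumulative 25.3 NM)
B→C: 19.5 NM  (cumulative 44.8 NM)
C→D: 54.7 NM  (cumulative 99.5 NM)
D→E: 58.1 NM  (cumulative 157.6 NM)
Total route length ≈ 158 NM.

158 NM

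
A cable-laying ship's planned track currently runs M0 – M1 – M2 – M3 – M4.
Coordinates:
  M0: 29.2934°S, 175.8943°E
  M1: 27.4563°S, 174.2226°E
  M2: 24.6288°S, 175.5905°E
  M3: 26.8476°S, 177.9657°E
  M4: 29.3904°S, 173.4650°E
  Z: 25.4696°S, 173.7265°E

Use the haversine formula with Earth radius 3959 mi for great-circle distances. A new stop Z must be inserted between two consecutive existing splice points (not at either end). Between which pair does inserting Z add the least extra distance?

between M1 and M2

Added distance for inserting Z between each consecutive pair:
M0–M1: 273.8 mi
M1–M2: 58.0 mi
M2–M3: 197.0 mi
M3–M4: 225.3 mi
Smallest added distance is 58.0 mi, inserting between M1 and M2.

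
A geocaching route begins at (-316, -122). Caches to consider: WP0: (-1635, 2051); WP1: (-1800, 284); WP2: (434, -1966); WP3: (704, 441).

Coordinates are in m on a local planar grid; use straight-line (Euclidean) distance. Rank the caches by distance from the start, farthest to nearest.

Distance from the start at (-316, -122) to each:
WP0 (-1635, 2051): 2542.0 m
WP2 (434, -1966): 1990.7 m
WP1 (-1800, 284): 1538.5 m
WP3 (704, 441): 1165.1 m

WP0, WP2, WP1, WP3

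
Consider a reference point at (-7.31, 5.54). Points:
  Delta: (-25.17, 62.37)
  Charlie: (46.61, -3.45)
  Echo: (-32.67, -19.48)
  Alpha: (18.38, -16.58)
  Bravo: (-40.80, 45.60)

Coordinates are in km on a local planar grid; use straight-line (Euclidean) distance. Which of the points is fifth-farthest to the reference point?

Alpha

Distance to each, sorted:
Delta: 59.6 km
Charlie: 54.7 km
Bravo: 52.2 km
Echo: 35.6 km
Alpha: 33.9 km
The fifth-farthest is Alpha at 33.9 km.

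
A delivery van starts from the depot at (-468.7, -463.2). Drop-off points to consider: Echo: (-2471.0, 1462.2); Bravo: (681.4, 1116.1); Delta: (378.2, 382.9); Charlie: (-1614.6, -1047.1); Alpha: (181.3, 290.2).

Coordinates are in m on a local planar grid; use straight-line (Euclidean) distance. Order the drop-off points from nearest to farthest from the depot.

Computing each straight-line distance from (-468.7, -463.2):
Alpha (181.3, 290.2): 995.0 m
Delta (378.2, 382.9): 1197.1 m
Charlie (-1614.6, -1047.1): 1286.1 m
Bravo (681.4, 1116.1): 1953.7 m
Echo (-2471.0, 1462.2): 2777.8 m

Alpha, Delta, Charlie, Bravo, Echo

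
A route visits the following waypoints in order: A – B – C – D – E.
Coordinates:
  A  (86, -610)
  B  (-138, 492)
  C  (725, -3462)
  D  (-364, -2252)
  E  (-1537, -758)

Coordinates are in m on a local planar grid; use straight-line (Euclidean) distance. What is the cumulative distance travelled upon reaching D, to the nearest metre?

6800 m

Leg distances:
A→B: 1124.5 m  (cumulative 1124.5 m)
B→C: 4047.1 m  (cumulative 5171.6 m)
C→D: 1627.9 m  (cumulative 6799.5 m)
Cumulative distance at D ≈ 6800 m.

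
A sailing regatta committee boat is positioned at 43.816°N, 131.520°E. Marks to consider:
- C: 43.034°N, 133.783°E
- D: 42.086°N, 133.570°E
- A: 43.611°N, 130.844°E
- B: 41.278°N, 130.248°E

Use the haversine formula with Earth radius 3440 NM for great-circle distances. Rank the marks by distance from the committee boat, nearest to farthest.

A, C, D, B

Distance from the committee boat at 43.816°N, 131.520°E to each:
A 43.611°N, 130.844°E: 31.8 NM
C 43.034°N, 133.783°E: 109.3 NM
D 42.086°N, 133.570°E: 137.5 NM
B 41.278°N, 130.248°E: 162.4 NM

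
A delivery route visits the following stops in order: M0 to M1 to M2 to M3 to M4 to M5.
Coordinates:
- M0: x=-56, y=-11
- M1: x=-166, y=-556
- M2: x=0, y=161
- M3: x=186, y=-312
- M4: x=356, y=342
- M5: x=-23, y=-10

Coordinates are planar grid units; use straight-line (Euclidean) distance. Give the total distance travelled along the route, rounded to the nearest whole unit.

Leg distances:
M0→M1: 556.0  (cumulative 556.0)
M1→M2: 736.0  (cumulative 1292.0)
M2→M3: 508.3  (cumulative 1800.2)
M3→M4: 675.7  (cumulative 2475.9)
M4→M5: 517.2  (cumulative 2993.2)
Total route length ≈ 2993.

2993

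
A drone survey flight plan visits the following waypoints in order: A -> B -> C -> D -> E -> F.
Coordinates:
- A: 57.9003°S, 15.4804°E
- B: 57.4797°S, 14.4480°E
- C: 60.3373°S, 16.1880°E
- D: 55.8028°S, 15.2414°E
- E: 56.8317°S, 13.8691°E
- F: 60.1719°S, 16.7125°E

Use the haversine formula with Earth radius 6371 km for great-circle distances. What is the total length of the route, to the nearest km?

Leg distances:
A→B: 77.1 km  (cumulative 77.1 km)
B→C: 333.1 km  (cumulative 410.2 km)
C→D: 507.3 km  (cumulative 917.5 km)
D→E: 142.3 km  (cumulative 1059.8 km)
E→F: 406.4 km  (cumulative 1466.2 km)
Total route length ≈ 1466 km.

1466 km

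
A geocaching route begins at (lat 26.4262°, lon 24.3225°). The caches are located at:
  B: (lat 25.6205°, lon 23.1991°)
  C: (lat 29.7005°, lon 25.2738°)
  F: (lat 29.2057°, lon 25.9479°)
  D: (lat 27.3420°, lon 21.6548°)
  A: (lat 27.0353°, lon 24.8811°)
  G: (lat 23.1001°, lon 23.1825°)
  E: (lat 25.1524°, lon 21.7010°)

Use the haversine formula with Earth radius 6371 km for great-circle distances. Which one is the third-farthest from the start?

Distance to each, sorted:
G: 387.3 km
C: 375.9 km
F: 347.9 km
E: 298.2 km
D: 283.5 km
B: 143.6 km
A: 87.5 km
The third-farthest is F at 347.9 km.

F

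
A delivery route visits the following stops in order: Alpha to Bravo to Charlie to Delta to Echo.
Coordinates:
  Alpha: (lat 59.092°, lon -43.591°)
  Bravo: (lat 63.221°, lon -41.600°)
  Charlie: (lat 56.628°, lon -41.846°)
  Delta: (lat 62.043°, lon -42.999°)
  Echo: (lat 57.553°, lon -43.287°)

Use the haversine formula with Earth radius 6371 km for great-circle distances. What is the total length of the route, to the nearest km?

Leg distances:
Alpha→Bravo: 471.3 km  (cumulative 471.3 km)
Bravo→Charlie: 733.2 km  (cumulative 1204.6 km)
Charlie→Delta: 605.6 km  (cumulative 1810.2 km)
Delta→Echo: 499.5 km  (cumulative 2309.7 km)
Total route length ≈ 2310 km.

2310 km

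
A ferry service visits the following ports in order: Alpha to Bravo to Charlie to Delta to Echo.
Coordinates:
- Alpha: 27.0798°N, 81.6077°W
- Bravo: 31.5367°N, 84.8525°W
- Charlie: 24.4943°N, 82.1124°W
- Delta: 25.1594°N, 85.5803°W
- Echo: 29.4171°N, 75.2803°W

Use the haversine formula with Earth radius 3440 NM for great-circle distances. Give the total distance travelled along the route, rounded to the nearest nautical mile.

Leg distances:
Alpha→Bravo: 316.9 NM  (cumulative 316.9 NM)
Bravo→Charlie: 447.0 NM  (cumulative 763.9 NM)
Charlie→Delta: 193.1 NM  (cumulative 957.1 NM)
Delta→Echo: 605.8 NM  (cumulative 1562.8 NM)
Total route length ≈ 1563 NM.

1563 NM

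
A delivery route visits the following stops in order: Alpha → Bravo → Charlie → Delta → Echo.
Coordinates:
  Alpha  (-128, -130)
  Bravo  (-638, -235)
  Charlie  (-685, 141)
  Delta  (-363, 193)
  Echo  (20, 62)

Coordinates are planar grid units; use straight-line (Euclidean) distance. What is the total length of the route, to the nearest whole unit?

1631

Leg distances:
Alpha→Bravo: 520.7  (cumulative 520.7)
Bravo→Charlie: 378.9  (cumulative 899.6)
Charlie→Delta: 326.2  (cumulative 1225.8)
Delta→Echo: 404.8  (cumulative 1630.6)
Total route length ≈ 1631.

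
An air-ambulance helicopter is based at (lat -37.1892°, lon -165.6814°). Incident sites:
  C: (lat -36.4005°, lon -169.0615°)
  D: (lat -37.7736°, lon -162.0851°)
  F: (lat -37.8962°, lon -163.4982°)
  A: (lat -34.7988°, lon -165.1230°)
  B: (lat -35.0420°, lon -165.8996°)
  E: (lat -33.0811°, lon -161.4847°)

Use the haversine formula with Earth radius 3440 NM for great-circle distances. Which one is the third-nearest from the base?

A

Distances from the base ((lat -37.1892°, lon -165.6814°)):
F: 112.3 NM
B: 129.3 NM
A: 146.1 NM
C: 169.3 NM
D: 174.9 NM
E: 321.3 NM
The third-nearest is A at 146.1 NM.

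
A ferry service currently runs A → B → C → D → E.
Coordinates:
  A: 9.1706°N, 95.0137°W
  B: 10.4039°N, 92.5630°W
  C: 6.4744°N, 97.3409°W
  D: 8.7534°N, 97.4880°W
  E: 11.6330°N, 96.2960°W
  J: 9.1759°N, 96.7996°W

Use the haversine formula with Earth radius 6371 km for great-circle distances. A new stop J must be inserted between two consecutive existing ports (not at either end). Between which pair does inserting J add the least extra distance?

between D and E

Added distance for inserting J between each consecutive pair:
A–B: 378.4 km
B–C: 106.8 km
C–D: 141.3 km
D–E: 22.0 km
Smallest added distance is 22.0 km, inserting between D and E.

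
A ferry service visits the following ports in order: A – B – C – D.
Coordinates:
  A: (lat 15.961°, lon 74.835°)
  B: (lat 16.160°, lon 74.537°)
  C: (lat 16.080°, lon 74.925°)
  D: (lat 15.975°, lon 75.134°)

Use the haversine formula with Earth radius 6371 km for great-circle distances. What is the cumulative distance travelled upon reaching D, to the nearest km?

106 km

Leg distances:
A→B: 38.8 km  (cumulative 38.8 km)
B→C: 42.4 km  (cumulative 81.2 km)
C→D: 25.2 km  (cumulative 106.4 km)
Cumulative distance at D ≈ 106 km.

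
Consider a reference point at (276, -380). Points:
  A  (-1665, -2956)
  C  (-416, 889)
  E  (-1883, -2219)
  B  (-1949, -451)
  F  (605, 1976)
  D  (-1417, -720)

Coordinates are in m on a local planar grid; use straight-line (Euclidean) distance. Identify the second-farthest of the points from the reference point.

Distance to each, sorted:
A: 3225.4 m
E: 2836.1 m
F: 2378.9 m
B: 2226.1 m
D: 1726.8 m
C: 1445.4 m
The second-farthest is E at 2836.1 m.

E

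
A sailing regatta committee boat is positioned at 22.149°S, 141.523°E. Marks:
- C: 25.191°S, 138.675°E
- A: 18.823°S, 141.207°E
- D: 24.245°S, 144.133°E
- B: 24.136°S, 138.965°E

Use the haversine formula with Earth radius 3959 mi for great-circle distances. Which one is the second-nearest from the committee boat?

D

Distances from the committee boat (22.149°S, 141.523°E):
B: 212.7 mi
D: 220.1 mi
A: 230.7 mi
C: 276.9 mi
The second-nearest is D at 220.1 mi.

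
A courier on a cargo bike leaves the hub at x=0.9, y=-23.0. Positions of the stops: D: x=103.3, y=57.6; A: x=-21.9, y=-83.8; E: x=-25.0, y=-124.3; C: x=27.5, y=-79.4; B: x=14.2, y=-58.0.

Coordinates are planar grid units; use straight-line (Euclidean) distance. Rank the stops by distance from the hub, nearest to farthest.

Computing each straight-line distance from x=0.9, y=-23.0:
B x=14.2, y=-58.0: 37.4
C x=27.5, y=-79.4: 62.4
A x=-21.9, y=-83.8: 64.9
E x=-25.0, y=-124.3: 104.6
D x=103.3, y=57.6: 130.3

B, C, A, E, D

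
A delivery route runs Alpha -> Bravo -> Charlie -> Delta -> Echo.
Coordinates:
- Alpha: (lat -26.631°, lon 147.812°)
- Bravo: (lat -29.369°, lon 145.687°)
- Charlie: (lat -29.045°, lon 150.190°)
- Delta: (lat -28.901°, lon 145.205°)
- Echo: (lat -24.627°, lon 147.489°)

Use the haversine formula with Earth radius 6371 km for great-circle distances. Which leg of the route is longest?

Leg distances:
Alpha→Bravo: 369.1 km
Bravo→Charlie: 438.5 km
Charlie→Delta: 485.2 km
Delta→Echo: 526.5 km
The longest leg is Delta–Echo at 526.5 km.

Delta–Echo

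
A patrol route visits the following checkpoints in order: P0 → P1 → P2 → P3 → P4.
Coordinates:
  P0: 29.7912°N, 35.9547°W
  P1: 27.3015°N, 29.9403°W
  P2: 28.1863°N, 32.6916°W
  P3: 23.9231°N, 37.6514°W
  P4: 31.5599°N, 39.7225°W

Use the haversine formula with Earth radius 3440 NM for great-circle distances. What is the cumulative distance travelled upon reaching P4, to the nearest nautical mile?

1348 NM

Leg distances:
P0→P1: 350.6 NM  (cumulative 350.6 NM)
P1→P2: 155.5 NM  (cumulative 506.1 NM)
P2→P3: 370.2 NM  (cumulative 876.3 NM)
P3→P4: 471.5 NM  (cumulative 1347.8 NM)
Cumulative distance at P4 ≈ 1348 NM.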